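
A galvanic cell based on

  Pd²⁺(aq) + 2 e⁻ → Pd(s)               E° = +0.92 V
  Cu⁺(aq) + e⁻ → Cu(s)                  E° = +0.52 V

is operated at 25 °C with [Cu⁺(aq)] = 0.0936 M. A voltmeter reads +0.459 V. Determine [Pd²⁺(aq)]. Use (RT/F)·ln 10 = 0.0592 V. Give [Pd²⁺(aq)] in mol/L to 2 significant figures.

With Pd²⁺/Pd at the cathode and Cu⁺/Cu at the anode, E°cell = +0.92 − (+0.52) = +0.40 V (n = 2).
From the Nernst equation, log Q = n(E° − E)/0.0592 = 2·(+0.40 − (+0.459))/0.0592 = −1.993.
The balanced reaction is Pd²⁺(aq) + 2 Cu(s) → Pd(s) + 2 Cu⁺(aq), so Q = [Cu⁺(aq)]^2 / [Pd²⁺(aq)].
Solving for the unknown gives log [Pd²⁺(aq)] = −0.064, so [Pd²⁺(aq)] ≈ 0.86 M.

0.86 M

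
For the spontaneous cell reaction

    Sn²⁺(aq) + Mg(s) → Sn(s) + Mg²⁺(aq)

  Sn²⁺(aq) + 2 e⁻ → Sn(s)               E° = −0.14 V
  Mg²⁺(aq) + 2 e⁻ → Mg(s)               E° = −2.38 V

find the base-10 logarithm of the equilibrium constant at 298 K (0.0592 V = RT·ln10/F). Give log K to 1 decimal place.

The Sn²⁺/Sn couple is reduced (cathode); E°cell = −0.14 − (−2.38) = +2.24 V with n = 2.
At equilibrium E = 0, so log K = nE°cell / 0.0592 = (2)(+2.24) / 0.0592 = 75.7.

log K = 75.7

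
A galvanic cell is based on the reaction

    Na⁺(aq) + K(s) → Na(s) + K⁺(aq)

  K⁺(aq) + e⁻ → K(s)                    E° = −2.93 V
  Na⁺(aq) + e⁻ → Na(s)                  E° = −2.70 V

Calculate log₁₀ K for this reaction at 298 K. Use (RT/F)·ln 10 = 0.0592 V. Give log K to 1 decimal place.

log K = 3.9

The Na⁺/Na couple is reduced (cathode); E°cell = −2.70 − (−2.93) = +0.23 V with n = 1.
At equilibrium E = 0, so log K = nE°cell / 0.0592 = (1)(+0.23) / 0.0592 = 3.9.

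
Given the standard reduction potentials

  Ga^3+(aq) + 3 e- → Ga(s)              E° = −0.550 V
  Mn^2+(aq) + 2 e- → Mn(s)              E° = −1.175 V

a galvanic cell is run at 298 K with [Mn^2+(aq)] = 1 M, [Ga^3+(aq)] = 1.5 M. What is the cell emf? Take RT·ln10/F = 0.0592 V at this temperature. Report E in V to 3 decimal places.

+0.628 V

Since E°(Ga³⁺/Ga) > E°(Mn²⁺/Mn), Ga³⁺/Ga serves as the cathode.
E°cell = −0.550 − (−1.175) = +0.625 V, with n = 6 electrons transferred.
Balancing gives 2 Ga^3+(aq) + 3 Mn(s) → 2 Ga(s) + 3 Mn^2+(aq); hence Q = [Mn^2+(aq)]^3 / [Ga^3+(aq)]^2 = 0.444 (log Q = −0.352).
E = E° − (0.0592/n)·log Q = +0.625 − (0.0592/6)(−0.352) = +0.628 V.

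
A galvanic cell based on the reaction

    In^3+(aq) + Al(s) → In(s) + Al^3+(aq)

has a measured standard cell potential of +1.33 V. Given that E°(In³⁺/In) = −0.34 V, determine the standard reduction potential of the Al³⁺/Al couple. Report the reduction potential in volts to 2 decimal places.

In the reaction as written the In³⁺/In couple is reduced (cathode) and Al³⁺/Al is oxidized (anode), so E°cell = E°(In³⁺/In) − E°(Al³⁺/Al).
E°(Al³⁺/Al) = E°(cathode) − E°cell = −0.34 − (+1.33) = −1.67 V.

−1.67 V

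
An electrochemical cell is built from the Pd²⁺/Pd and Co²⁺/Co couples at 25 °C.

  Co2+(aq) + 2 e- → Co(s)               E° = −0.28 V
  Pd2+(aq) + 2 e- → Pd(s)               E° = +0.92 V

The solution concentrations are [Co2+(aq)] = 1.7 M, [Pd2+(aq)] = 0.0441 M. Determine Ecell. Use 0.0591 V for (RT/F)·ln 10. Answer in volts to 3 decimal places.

+1.153 V

The Pd²⁺/Pd couple has the more positive E°, so it is the cathode; Co²⁺/Co is the anode.
E°cell = E°cat − E°an = +0.92 − (−0.28) = +1.20 V; n = 2.
Balancing gives Pd2+(aq) + Co(s) → Pd(s) + Co2+(aq); hence Q = [Co2+(aq)] / [Pd2+(aq)] = 38.5 (log Q = 1.586).
E = E° − (0.0591/n)·log Q = +1.20 − (0.0591/2)(1.586) = +1.153 V.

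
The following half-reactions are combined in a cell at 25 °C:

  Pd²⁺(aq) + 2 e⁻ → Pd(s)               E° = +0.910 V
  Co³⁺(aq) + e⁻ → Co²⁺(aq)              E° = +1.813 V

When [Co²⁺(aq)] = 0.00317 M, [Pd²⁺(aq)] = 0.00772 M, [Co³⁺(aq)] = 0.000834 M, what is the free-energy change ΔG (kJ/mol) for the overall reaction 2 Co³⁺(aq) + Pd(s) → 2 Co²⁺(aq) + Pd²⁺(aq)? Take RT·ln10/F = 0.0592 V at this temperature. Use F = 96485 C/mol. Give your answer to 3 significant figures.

−180 kJ/mol

E°cell = +1.813 − (+0.910) = +0.903 V; the balanced reaction transfers n = 2 electrons.
Q = ([Co²⁺(aq)]^2·[Pd²⁺(aq)]) / [Co³⁺(aq)]^2 = 0.112, so log Q = −0.953 and E = +0.903 − (0.0592/2)(−0.953) = +0.9312 V.
ΔG = −nFE = −(2)(96485)(+0.9312) J/mol = −180 kJ/mol.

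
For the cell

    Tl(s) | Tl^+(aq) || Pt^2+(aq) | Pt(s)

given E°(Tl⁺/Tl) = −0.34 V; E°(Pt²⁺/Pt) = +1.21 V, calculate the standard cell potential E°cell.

+1.55 V

By convention the left-hand electrode in cell notation is the anode (oxidation) and the right-hand electrode is the cathode (reduction).
E°cell = E°(right) − E°(left) = +1.21 − (−0.34) = +1.55 V.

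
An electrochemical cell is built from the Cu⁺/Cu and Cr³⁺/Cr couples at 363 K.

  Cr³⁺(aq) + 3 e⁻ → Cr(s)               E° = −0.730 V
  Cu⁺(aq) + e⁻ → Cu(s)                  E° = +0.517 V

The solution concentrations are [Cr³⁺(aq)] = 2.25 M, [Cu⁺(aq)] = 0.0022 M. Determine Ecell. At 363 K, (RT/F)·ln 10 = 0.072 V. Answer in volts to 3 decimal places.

Since E°(Cu⁺/Cu) > E°(Cr³⁺/Cr), Cu⁺/Cu serves as the cathode.
E°cell = +0.517 − (−0.730) = +1.247 V, with n = 3 electrons transferred.
The balanced reaction is 3 Cu⁺(aq) + Cr(s) → 3 Cu(s) + Cr³⁺(aq), so Q = [Cr³⁺(aq)] / [Cu⁺(aq)]^3 = 2.11×10^8 and log Q = 8.325.
Applying E = E° − (RT ln10/nF)·log Q gives +1.247 − (0.072/3)(8.325) = +1.047 V.

+1.047 V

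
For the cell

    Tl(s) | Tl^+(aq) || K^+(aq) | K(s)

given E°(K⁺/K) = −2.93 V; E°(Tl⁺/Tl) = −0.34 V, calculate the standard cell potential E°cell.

By convention the left-hand electrode in cell notation is the anode (oxidation) and the right-hand electrode is the cathode (reduction).
E°cell = E°(right) − E°(left) = −2.93 − (−0.34) = −2.59 V.
The negative sign shows that, as written, the cell would require an external voltage to drive the reaction.

−2.59 V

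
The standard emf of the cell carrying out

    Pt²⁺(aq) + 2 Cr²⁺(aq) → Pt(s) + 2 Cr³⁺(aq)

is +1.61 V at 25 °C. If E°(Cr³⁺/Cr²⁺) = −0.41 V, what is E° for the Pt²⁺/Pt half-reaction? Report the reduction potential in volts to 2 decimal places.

+1.20 V

In the reaction as written the Pt²⁺/Pt couple is reduced (cathode) and Cr³⁺/Cr²⁺ is oxidized (anode), so E°cell = E°(Pt²⁺/Pt) − E°(Cr³⁺/Cr²⁺).
E°(Pt²⁺/Pt) = E°cell + E°(anode) = +1.61 + (−0.41) = +1.20 V.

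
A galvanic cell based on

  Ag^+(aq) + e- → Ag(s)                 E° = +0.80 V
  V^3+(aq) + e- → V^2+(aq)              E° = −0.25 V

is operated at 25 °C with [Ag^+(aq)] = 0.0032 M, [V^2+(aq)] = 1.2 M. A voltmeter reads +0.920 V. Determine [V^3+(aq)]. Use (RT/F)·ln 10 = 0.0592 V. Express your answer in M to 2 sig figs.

Ag⁺/Ag is the cathode (higher E°); E°cell = +0.80 − (−0.25) = +1.05 V with n = 1.
Since E = E° − (0.0592/n)·log Q, log Q = n(E° − E)/0.0592 = 2.196.
For Ag^+(aq) + V^2+(aq) → Ag(s) + V^3+(aq), the reaction quotient is Q = [V^3+(aq)] / ([Ag^+(aq)]·[V^2+(aq)]).
Substituting the known concentrations and solving, log [V^3+(aq)] = −0.220 and [V^3+(aq)] = 0.60 M.

0.60 M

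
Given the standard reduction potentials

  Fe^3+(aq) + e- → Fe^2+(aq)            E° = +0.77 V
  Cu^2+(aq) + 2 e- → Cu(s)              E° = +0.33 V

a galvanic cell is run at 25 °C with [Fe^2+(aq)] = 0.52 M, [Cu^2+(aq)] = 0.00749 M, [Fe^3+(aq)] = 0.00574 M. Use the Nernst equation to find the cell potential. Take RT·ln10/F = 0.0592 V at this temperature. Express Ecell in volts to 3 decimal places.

+0.387 V

The Fe³⁺/Fe²⁺ couple has the more positive E°, so it is the cathode; Cu²⁺/Cu is the anode.
E°cell = +0.77 − (+0.33) = +0.44 V, with n = 2 electrons transferred.
Balancing gives 2 Fe^3+(aq) + Cu(s) → 2 Fe^2+(aq) + Cu^2+(aq); hence Q = ([Fe^2+(aq)]^2·[Cu^2+(aq)]) / [Fe^3+(aq)]^2 = 61.5 (log Q = 1.789).
E = E° − (0.0592/n)·log Q = +0.44 − (0.0592/2)(1.789) = +0.387 V.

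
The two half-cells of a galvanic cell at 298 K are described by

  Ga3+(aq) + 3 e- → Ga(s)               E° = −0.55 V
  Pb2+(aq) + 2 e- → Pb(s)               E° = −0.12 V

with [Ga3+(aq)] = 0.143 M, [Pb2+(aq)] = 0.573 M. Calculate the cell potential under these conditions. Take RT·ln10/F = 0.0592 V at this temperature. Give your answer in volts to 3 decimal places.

+0.440 V

Since E°(Pb²⁺/Pb) > E°(Ga³⁺/Ga), Pb²⁺/Pb serves as the cathode.
E°cell = E°cat − E°an = −0.12 − (−0.55) = +0.43 V; n = 6.
For the overall reaction 3 Pb2+(aq) + 2 Ga(s) → 3 Pb(s) + 2 Ga3+(aq), Q = [Ga3+(aq)]^2 / [Pb2+(aq)]^3 = 0.109, giving log Q = −0.964.
E = E° − (0.0592/n)·log Q = +0.43 − (0.0592/6)(−0.964) = +0.440 V.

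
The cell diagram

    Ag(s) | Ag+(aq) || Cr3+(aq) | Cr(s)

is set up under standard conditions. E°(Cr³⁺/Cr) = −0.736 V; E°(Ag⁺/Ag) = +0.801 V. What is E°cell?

By convention the left-hand electrode in cell notation is the anode (oxidation) and the right-hand electrode is the cathode (reduction).
E°cell = E°(right) − E°(left) = −0.736 − (+0.801) = −1.537 V.
The negative sign shows that, as written, the cell would require an external voltage to drive the reaction.

−1.537 V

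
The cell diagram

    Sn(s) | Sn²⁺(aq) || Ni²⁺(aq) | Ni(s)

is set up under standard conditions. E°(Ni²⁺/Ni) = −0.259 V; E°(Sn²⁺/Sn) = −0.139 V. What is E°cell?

−0.120 V

By convention the left-hand electrode in cell notation is the anode (oxidation) and the right-hand electrode is the cathode (reduction).
E°cell = E°(right) − E°(left) = −0.259 − (−0.139) = −0.120 V.
The negative sign shows that, as written, the cell would require an external voltage to drive the reaction.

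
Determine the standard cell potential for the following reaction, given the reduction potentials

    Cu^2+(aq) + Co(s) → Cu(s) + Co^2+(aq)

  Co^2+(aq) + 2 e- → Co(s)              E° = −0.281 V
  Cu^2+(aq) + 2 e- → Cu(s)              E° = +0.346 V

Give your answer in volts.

In the reaction as written, Cu^2+(aq) is reduced (cathode) and Co^2+(aq) is produced by oxidation at the anode.
E°cell = E°(cathode) − E°(anode) = +0.346 − (−0.281) = +0.627 V.

+0.627 V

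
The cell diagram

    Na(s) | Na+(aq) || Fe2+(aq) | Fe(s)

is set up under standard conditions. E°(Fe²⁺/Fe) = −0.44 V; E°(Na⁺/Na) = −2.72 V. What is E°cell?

By convention the left-hand electrode in cell notation is the anode (oxidation) and the right-hand electrode is the cathode (reduction).
E°cell = E°(right) − E°(left) = −0.44 − (−2.72) = +2.28 V.

+2.28 V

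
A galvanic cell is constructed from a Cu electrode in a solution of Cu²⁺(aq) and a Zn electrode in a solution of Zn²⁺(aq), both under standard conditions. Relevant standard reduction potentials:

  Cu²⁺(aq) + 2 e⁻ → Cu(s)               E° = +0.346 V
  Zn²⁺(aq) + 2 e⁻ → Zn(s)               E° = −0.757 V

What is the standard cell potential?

+1.103 V

Of the two couples in this cell, the one with the more positive reduction potential is reduced at the cathode: here that is Cu²⁺/Cu (+0.346 V); Zn²⁺/Zn (−0.757 V) is the anode.
E°cell = E°(cathode) − E°(anode) = +0.346 − (−0.757) = +1.103 V.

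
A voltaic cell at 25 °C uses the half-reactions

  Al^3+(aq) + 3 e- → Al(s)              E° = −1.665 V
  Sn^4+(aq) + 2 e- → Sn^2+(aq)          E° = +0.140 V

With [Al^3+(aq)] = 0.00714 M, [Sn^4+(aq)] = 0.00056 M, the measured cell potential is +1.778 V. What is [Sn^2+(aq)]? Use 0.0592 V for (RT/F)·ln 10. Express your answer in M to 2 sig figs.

0.12 M

The Sn⁴⁺/Sn²⁺ couple has the larger reduction potential, so it is the cathode: E°cell = +0.140 − (−1.665) = +1.805 V and n = 6.
Rearranging E = E° − (0.0592/n)·log Q gives log Q = 6(+1.805 − (+1.778))/0.0592 = 2.736.
The balanced reaction is 3 Sn^4+(aq) + 2 Al(s) → 3 Sn^2+(aq) + 2 Al^3+(aq), so Q = ([Sn^2+(aq)]^3·[Al^3+(aq)]^2) / [Sn^4+(aq)]^3.
Substituting the known concentrations and solving, log [Sn^2+(aq)] = −0.909 and [Sn^2+(aq)] = 0.12 M.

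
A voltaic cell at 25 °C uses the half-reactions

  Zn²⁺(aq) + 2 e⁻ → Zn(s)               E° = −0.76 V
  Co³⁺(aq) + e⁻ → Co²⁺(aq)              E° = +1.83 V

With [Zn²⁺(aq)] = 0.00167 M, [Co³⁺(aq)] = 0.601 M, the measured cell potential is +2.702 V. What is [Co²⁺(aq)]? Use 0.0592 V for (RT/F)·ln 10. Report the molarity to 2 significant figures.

0.19 M

Co³⁺/Co²⁺ is the cathode (higher E°); E°cell = +1.83 − (−0.76) = +2.59 V with n = 2.
From the Nernst equation, log Q = n(E° − E)/0.0592 = 2·(+2.59 − (+2.702))/0.0592 = −3.784.
The balanced reaction is 2 Co³⁺(aq) + Zn(s) → 2 Co²⁺(aq) + Zn²⁺(aq), so Q = ([Co²⁺(aq)]^2·[Zn²⁺(aq)]) / [Co³⁺(aq)]^2.
Isolating [Co²⁺(aq)] in Q = 10^{−3.784} yields log [Co²⁺(aq)] = −0.724, i.e. 0.19 M.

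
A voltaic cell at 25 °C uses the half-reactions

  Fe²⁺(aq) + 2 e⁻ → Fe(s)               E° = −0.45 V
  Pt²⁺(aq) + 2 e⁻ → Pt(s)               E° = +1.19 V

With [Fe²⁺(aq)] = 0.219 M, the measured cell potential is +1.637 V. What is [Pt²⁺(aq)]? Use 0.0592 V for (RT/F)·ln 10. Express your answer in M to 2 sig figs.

With Pt²⁺/Pt at the cathode and Fe²⁺/Fe at the anode, E°cell = +1.19 − (−0.45) = +1.64 V (n = 2).
Rearranging E = E° − (0.0592/n)·log Q gives log Q = 2(+1.64 − (+1.637))/0.0592 = 0.101.
The balanced reaction is Pt²⁺(aq) + Fe(s) → Pt(s) + Fe²⁺(aq), so Q = [Fe²⁺(aq)] / [Pt²⁺(aq)].
Isolating [Pt²⁺(aq)] in Q = 10^{0.101} yields log [Pt²⁺(aq)] = −0.761, i.e. 0.17 M.

0.17 M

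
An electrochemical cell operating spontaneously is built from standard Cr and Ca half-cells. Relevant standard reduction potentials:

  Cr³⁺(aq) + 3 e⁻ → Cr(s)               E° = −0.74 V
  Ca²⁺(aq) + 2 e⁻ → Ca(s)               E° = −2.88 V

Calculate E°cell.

+2.14 V

Of the two couples in this cell, the one with the more positive reduction potential is reduced at the cathode: here that is Cr³⁺/Cr (−0.74 V); Ca²⁺/Ca (−2.88 V) is the anode.
E°cell = E°(cathode) − E°(anode) = −0.74 − (−2.88) = +2.14 V.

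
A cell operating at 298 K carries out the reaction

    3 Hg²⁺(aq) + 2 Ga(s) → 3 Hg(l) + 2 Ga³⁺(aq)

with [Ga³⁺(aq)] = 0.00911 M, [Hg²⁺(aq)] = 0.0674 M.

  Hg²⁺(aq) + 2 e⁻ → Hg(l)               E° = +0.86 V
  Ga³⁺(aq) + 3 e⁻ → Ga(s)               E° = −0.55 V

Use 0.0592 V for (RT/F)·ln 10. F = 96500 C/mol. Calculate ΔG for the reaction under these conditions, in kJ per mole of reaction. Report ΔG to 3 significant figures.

E°cell = +0.86 − (−0.55) = +1.41 V; the balanced reaction transfers n = 6 electrons.
Q = [Ga³⁺(aq)]^2 / [Hg²⁺(aq)]^3 = 0.271, so log Q = −0.567 and E = +1.41 − (0.0592/6)(−0.567) = +1.4156 V.
Finally ΔG = −nFE = −(6)(96500 C/mol)(+1.4156 V) = −820 kJ/mol.

−820 kJ/mol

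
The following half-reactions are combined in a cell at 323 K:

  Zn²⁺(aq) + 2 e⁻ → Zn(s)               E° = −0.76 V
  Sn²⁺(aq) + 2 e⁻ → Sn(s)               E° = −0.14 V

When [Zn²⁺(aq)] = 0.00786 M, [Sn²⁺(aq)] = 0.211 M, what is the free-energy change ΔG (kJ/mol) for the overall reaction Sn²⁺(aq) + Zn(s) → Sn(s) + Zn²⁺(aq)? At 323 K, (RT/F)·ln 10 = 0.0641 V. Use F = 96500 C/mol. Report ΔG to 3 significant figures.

With Sn²⁺/Sn reduced at the cathode, E°cell = −0.14 − (−0.76) = +0.62 V and n = 2.
Here Q = [Zn²⁺(aq)] / [Sn²⁺(aq)] = 0.0373 (log Q = −1.429), giving E = +0.62 − (0.0641/2)·(−1.429) = +0.6658 V.
Then ΔG = −nFE = −2 × 96500 × +0.6658 J/mol = −128 kJ/mol.

−128 kJ/mol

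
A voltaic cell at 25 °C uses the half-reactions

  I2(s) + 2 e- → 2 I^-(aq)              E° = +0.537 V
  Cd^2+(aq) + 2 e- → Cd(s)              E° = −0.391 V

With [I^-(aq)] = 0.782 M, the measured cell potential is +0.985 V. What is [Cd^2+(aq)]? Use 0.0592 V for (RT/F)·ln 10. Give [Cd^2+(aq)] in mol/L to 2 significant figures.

0.019 M

I₂/I⁻ is the cathode (higher E°); E°cell = +0.537 − (−0.391) = +0.928 V with n = 2.
From the Nernst equation, log Q = n(E° − E)/0.0592 = 2·(+0.928 − (+0.985))/0.0592 = −1.926.
For I2(s) + Cd(s) → 2 I^-(aq) + Cd^2+(aq), the reaction quotient is Q = [I^-(aq)]^2·[Cd^2+(aq)].
Solving for the unknown gives log [Cd^2+(aq)] = −1.712, so [Cd^2+(aq)] ≈ 0.019 M.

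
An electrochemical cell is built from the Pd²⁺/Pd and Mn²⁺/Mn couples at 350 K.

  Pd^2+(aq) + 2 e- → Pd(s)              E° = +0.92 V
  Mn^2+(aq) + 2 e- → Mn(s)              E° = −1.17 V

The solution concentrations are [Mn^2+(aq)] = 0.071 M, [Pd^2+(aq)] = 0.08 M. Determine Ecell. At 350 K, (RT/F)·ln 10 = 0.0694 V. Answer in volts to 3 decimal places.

+2.092 V

Pd²⁺/Pd is reduced (cathode, E° = +0.92 V) and Mn²⁺/Mn is oxidized (anode).
E°cell = +0.92 − (−1.17) = +2.09 V, with n = 2 electrons transferred.
For the overall reaction Pd^2+(aq) + Mn(s) → Pd(s) + Mn^2+(aq), Q = [Mn^2+(aq)] / [Pd^2+(aq)] = 0.887, giving log Q = −0.052.
By the Nernst equation, E = +2.09 − (0.0694/2)·(−0.052) = +2.092 V.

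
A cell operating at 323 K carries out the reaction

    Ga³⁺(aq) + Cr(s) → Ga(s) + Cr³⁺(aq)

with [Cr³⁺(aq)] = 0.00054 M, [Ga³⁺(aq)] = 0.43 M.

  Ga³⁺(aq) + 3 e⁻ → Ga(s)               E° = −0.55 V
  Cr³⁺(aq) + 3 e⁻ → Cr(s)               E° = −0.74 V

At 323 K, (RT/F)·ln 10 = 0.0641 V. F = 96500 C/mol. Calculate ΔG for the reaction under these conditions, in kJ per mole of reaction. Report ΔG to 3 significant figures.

−73.0 kJ/mol

With Ga³⁺/Ga reduced at the cathode, E°cell = −0.55 − (−0.74) = +0.19 V and n = 3.
The reaction quotient is [Cr³⁺(aq)] / [Ga³⁺(aq)] = 0.00126; by Nernst, E = +0.19 − (0.0641/3)(−2.901) = +0.2520 V.
Then ΔG = −nFE = −3 × 96500 × +0.2520 J/mol = −73.0 kJ/mol.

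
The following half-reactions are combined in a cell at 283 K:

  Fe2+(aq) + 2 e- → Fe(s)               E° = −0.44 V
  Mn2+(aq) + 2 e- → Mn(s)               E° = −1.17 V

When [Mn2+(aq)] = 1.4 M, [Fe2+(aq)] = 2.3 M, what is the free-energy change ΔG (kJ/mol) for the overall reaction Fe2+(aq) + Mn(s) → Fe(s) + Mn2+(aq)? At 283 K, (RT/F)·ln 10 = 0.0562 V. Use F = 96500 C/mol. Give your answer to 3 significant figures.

The standard cell potential is −0.44 − (−1.17) = +0.73 V, with n = 2 electrons in the balanced equation.
Q = [Mn2+(aq)] / [Fe2+(aq)] = 0.609, so log Q = −0.216 and E = +0.73 − (0.0562/2)(−0.216) = +0.7361 V.
Then ΔG = −nFE = −2 × 96500 × +0.7361 J/mol = −142 kJ/mol.

−142 kJ/mol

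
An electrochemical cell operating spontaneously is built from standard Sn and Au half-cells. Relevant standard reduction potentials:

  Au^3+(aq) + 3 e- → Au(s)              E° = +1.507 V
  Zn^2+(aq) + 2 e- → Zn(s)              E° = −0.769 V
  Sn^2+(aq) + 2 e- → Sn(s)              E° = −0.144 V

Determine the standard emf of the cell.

The Au³⁺/Au couple has the higher E°, so Au ion is reduced (cathode) and Sn is oxidized (anode).
E°cell = E°(cathode) − E°(anode) = +1.507 − (−0.144) = +1.651 V.

+1.651 V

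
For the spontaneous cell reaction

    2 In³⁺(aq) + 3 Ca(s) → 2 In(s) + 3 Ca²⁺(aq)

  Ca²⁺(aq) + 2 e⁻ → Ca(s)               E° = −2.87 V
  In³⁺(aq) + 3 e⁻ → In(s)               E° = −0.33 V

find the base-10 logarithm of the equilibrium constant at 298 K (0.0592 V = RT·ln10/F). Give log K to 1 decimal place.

log K = 257.4

The In³⁺/In couple is reduced (cathode); E°cell = −0.33 − (−2.87) = +2.54 V with n = 6.
At equilibrium E = 0, so log K = nE°cell / 0.0592 = (6)(+2.54) / 0.0592 = 257.4.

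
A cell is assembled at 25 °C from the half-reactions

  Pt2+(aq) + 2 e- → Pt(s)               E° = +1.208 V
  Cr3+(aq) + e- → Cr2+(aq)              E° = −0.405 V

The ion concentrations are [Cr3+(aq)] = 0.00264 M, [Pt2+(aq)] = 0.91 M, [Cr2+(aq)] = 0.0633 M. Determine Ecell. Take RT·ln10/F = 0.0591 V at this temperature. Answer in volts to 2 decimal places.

Since E°(Pt²⁺/Pt) > E°(Cr³⁺/Cr²⁺), Pt²⁺/Pt serves as the cathode.
E°cell = E°cat − E°an = +1.208 − (−0.405) = +1.613 V; n = 2.
For the overall reaction Pt2+(aq) + 2 Cr2+(aq) → Pt(s) + 2 Cr3+(aq), Q = [Cr3+(aq)]^2 / ([Pt2+(aq)]·[Cr2+(aq)]^2) = 0.00191, giving log Q = −2.719.
E = E° − (0.0591/n)·log Q = +1.613 − (0.0591/2)(−2.719) = +1.69 V.

+1.69 V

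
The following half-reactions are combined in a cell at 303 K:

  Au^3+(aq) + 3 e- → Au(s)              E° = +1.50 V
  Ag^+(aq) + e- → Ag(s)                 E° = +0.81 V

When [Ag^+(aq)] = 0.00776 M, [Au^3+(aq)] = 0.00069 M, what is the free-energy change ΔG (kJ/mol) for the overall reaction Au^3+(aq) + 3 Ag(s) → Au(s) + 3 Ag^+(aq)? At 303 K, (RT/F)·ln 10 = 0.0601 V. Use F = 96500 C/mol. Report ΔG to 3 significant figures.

With Au³⁺/Au reduced at the cathode, E°cell = +1.50 − (+0.81) = +0.69 V and n = 3.
Here Q = [Ag^+(aq)]^3 / [Au^3+(aq)] = 0.000677 (log Q = −3.169), giving E = +0.69 − (0.0601/3)·(−3.169) = +0.7535 V.
Finally ΔG = −nFE = −(3)(96500 C/mol)(+0.7535 V) = −218 kJ/mol.

−218 kJ/mol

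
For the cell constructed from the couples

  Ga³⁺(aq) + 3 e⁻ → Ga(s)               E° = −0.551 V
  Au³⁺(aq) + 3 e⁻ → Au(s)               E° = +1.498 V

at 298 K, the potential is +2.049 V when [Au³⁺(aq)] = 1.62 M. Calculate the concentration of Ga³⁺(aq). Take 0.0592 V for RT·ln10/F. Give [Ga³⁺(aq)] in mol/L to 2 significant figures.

The Au³⁺/Au couple has the larger reduction potential, so it is the cathode: E°cell = +1.498 − (−0.551) = +2.049 V and n = 3.
Since E = E° − (0.0592/n)·log Q, log Q = n(E° − E)/0.0592 = 0.000.
The balanced reaction is Au³⁺(aq) + Ga(s) → Au(s) + Ga³⁺(aq), so Q = [Ga³⁺(aq)] / [Au³⁺(aq)].
Isolating [Ga³⁺(aq)] in Q = 10^{0.000} yields log [Ga³⁺(aq)] = 0.210, i.e. 1.6 M.

1.6 M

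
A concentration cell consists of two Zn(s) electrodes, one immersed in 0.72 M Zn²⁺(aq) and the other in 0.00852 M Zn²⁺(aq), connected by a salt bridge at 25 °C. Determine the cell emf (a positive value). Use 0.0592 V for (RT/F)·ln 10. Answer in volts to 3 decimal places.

For a concentration cell E°cell = 0, since both electrodes use the same couple.
The compartment with the higher Zn²⁺(aq) concentration (0.72 M) acts as the cathode; ions are reduced there and produced at the dilute (0.00852 M) anode.
With n = 2, Ecell = −(0.0592/2)·log([dilute]/[conc]) = −(0.0592/2)·log(0.00852/0.72) = +0.057 V.

0.057 V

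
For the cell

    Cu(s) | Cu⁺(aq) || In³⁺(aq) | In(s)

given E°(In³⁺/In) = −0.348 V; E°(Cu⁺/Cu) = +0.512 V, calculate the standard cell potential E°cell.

By convention the left-hand electrode in cell notation is the anode (oxidation) and the right-hand electrode is the cathode (reduction).
E°cell = E°(right) − E°(left) = −0.348 − (+0.512) = −0.860 V.
The negative sign shows that, as written, the cell would require an external voltage to drive the reaction.

−0.860 V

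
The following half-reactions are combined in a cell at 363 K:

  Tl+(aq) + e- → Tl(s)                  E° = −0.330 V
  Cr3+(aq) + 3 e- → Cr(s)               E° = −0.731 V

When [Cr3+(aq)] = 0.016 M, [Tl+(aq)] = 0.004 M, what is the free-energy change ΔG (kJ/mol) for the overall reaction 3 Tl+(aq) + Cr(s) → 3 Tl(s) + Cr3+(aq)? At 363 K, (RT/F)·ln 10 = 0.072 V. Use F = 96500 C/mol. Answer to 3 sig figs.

−78.6 kJ/mol

The standard cell potential is −0.330 − (−0.731) = +0.401 V, with n = 3 electrons in the balanced equation.
Here Q = [Cr3+(aq)] / [Tl+(aq)]^3 = 2.5×10^5 (log Q = 5.398), giving E = +0.401 − (0.072/3)·(5.398) = +0.2714 V.
Then ΔG = −nFE = −3 × 96500 × +0.2714 J/mol = −78.6 kJ/mol.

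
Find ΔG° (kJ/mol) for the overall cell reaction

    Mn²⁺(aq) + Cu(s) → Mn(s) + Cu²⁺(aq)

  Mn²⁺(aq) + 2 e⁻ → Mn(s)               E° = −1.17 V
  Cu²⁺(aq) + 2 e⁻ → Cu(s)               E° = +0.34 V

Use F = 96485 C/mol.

In the reaction as written Mn²⁺(aq) is reduced, so the Mn²⁺/Mn couple is the cathode and Cu²⁺/Cu is the anode.
E°cell = −1.17 − (+0.34) = −1.51 V; balancing electrons gives n = 2.
ΔG° = −nFE°cell = −(2)(96485)(−1.51) J/mol = +291 kJ/mol.

+291 kJ/mol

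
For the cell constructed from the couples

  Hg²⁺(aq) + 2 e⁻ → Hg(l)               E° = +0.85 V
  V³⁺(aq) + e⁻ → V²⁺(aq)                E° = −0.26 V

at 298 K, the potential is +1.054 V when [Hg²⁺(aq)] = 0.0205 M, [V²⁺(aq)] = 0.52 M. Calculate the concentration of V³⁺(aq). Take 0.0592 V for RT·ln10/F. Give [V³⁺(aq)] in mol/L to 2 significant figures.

0.66 M

With Hg²⁺/Hg at the cathode and V³⁺/V²⁺ at the anode, E°cell = +0.85 − (−0.26) = +1.11 V (n = 2).
Since E = E° − (0.0592/n)·log Q, log Q = n(E° − E)/0.0592 = 1.892.
The balanced reaction is Hg²⁺(aq) + 2 V²⁺(aq) → Hg(l) + 2 V³⁺(aq), so Q = [V³⁺(aq)]^2 / ([Hg²⁺(aq)]·[V²⁺(aq)]^2).
Solving for the unknown gives log [V³⁺(aq)] = −0.182, so [V³⁺(aq)] ≈ 0.66 M.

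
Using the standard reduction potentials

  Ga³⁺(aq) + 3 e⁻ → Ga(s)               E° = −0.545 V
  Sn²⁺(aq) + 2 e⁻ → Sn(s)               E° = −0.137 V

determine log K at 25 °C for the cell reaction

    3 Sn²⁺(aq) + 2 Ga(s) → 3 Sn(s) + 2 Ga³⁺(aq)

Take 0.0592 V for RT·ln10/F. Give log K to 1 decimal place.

log K = 41.4

The Sn²⁺/Sn couple is reduced (cathode); E°cell = −0.137 − (−0.545) = +0.408 V with n = 6.
At equilibrium E = 0, so log K = nE°cell / 0.0592 = (6)(+0.408) / 0.0592 = 41.4.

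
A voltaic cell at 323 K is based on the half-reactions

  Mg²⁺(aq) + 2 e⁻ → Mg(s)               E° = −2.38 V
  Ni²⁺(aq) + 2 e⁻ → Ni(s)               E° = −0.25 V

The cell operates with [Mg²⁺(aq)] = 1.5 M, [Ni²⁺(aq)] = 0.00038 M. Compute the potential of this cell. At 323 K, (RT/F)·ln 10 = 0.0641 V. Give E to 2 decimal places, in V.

+2.01 V

Since E°(Ni²⁺/Ni) > E°(Mg²⁺/Mg), Ni²⁺/Ni serves as the cathode.
E°cell = −0.25 − (−2.38) = +2.13 V, with n = 2 electrons transferred.
For the overall reaction Ni²⁺(aq) + Mg(s) → Ni(s) + Mg²⁺(aq), Q = [Mg²⁺(aq)] / [Ni²⁺(aq)] = 3.95×10^3, giving log Q = 3.596.
Applying E = E° − (RT ln10/nF)·log Q gives +2.13 − (0.0641/2)(3.596) = +2.01 V.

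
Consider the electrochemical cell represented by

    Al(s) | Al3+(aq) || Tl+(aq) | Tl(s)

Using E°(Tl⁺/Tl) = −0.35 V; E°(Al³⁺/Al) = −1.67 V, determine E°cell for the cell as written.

By convention the left-hand electrode in cell notation is the anode (oxidation) and the right-hand electrode is the cathode (reduction).
E°cell = E°(right) − E°(left) = −0.35 − (−1.67) = +1.32 V.

+1.32 V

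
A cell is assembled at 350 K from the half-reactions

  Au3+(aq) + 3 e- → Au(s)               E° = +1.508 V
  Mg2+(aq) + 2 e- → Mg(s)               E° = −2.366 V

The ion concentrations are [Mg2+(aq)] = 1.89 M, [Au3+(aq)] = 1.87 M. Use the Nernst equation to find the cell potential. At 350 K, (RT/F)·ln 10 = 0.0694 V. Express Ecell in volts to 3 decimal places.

Since E°(Au³⁺/Au) > E°(Mg²⁺/Mg), Au³⁺/Au serves as the cathode.
The standard potential is +1.508 − (−2.366) = +3.874 V and the balanced reaction transfers n = 6 electrons.
The balanced reaction is 2 Au3+(aq) + 3 Mg(s) → 2 Au(s) + 3 Mg2+(aq), so Q = [Mg2+(aq)]^3 / [Au3+(aq)]^2 = 1.93 and log Q = 0.286.
Applying E = E° − (RT ln10/nF)·log Q gives +3.874 − (0.0694/6)(0.286) = +3.871 V.

+3.871 V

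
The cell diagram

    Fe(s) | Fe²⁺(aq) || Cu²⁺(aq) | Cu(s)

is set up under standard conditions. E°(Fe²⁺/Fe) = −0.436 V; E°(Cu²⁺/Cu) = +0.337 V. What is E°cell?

+0.773 V

By convention the left-hand electrode in cell notation is the anode (oxidation) and the right-hand electrode is the cathode (reduction).
E°cell = E°(right) − E°(left) = +0.337 − (−0.436) = +0.773 V.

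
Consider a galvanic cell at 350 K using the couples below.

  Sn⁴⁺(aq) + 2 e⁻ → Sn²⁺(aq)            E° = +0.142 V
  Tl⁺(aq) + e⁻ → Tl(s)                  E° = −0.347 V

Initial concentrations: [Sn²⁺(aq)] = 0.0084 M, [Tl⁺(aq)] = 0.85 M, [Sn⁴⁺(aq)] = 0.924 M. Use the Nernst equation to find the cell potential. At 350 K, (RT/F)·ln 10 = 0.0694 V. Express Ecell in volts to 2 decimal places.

Since E°(Sn⁴⁺/Sn²⁺) > E°(Tl⁺/Tl), Sn⁴⁺/Sn²⁺ serves as the cathode.
E°cell = E°cat − E°an = +0.142 − (−0.347) = +0.489 V; n = 2.
Balancing gives Sn⁴⁺(aq) + 2 Tl(s) → Sn²⁺(aq) + 2 Tl⁺(aq); hence Q = ([Sn²⁺(aq)]·[Tl⁺(aq)]^2) / [Sn⁴⁺(aq)] = 0.00657 (log Q = −2.183).
By the Nernst equation, E = +0.489 − (0.0694/2)·(−2.183) = +0.56 V.

+0.56 V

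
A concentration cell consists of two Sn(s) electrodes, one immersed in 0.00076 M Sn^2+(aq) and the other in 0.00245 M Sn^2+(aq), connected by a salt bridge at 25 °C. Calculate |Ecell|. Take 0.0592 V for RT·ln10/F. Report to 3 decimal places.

0.015 V

For a concentration cell E°cell = 0, since both electrodes use the same couple.
The compartment with the higher Sn^2+(aq) concentration (0.00245 M) acts as the cathode; ions are reduced there and produced at the dilute (0.00076 M) anode.
With n = 2, Ecell = −(0.0592/2)·log([dilute]/[conc]) = −(0.0592/2)·log(0.00076/0.00245) = +0.015 V.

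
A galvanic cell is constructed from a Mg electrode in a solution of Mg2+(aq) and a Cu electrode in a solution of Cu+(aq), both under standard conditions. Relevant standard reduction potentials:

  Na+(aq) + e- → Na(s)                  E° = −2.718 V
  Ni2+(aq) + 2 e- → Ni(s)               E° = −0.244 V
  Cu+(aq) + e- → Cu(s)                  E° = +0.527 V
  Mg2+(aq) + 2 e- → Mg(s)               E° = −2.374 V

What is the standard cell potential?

+2.901 V

Of the two couples in this cell, the one with the more positive reduction potential is reduced at the cathode: here that is Cu⁺/Cu (+0.527 V); Mg²⁺/Mg (−2.374 V) is the anode.
E°cell = E°(cathode) − E°(anode) = +0.527 − (−2.374) = +2.901 V.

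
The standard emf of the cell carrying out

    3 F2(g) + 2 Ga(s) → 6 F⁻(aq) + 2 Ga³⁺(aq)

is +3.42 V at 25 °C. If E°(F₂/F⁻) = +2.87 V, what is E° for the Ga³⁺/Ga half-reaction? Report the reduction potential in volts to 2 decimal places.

−0.55 V

In the reaction as written the F₂/F⁻ couple is reduced (cathode) and Ga³⁺/Ga is oxidized (anode), so E°cell = E°(F₂/F⁻) − E°(Ga³⁺/Ga).
E°(Ga³⁺/Ga) = E°(cathode) − E°cell = +2.87 − (+3.42) = −0.55 V.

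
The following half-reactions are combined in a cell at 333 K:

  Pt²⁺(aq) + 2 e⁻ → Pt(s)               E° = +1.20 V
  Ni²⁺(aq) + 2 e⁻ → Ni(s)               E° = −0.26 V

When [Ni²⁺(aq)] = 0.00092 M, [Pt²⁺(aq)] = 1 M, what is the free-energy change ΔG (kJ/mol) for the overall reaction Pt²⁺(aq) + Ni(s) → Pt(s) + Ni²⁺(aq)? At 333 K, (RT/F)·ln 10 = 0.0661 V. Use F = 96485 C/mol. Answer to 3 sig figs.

E°cell = +1.20 − (−0.26) = +1.46 V; the balanced reaction transfers n = 2 electrons.
Q = [Ni²⁺(aq)] / [Pt²⁺(aq)] = 0.00092, so log Q = −3.036 and E = +1.46 − (0.0661/2)(−3.036) = +1.5603 V.
Finally ΔG = −nFE = −(2)(96485 C/mol)(+1.5603 V) = −301 kJ/mol.

−301 kJ/mol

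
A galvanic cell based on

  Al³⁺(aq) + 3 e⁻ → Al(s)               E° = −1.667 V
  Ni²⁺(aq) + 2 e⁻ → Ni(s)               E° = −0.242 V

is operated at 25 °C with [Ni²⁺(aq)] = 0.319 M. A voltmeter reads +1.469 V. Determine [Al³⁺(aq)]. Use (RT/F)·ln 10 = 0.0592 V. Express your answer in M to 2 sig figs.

The Ni²⁺/Ni couple has the larger reduction potential, so it is the cathode: E°cell = −0.242 − (−1.667) = +1.425 V and n = 6.
From the Nernst equation, log Q = n(E° − E)/0.0592 = 6·(+1.425 − (+1.469))/0.0592 = −4.459.
The balanced reaction is 3 Ni²⁺(aq) + 2 Al(s) → 3 Ni(s) + 2 Al³⁺(aq), so Q = [Al³⁺(aq)]^2 / [Ni²⁺(aq)]^3.
Solving for the unknown gives log [Al³⁺(aq)] = −2.974, so [Al³⁺(aq)] ≈ 0.0011 M.

0.0011 M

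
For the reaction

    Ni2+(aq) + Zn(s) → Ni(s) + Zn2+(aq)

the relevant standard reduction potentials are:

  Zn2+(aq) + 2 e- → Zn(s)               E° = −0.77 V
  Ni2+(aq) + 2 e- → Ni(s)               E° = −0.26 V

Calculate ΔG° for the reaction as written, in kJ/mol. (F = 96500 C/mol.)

In the reaction as written Ni2+(aq) is reduced, so the Ni²⁺/Ni couple is the cathode and Zn²⁺/Zn is the anode.
E°cell = −0.26 − (−0.77) = +0.51 V; balancing electrons gives n = 2.
ΔG° = −nFE°cell = −(2)(96500)(+0.51) J/mol = −98.4 kJ/mol.

−98.4 kJ/mol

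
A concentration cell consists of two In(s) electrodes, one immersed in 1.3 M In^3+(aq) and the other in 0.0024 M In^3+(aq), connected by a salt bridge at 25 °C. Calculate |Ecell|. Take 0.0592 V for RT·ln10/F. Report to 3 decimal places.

For a concentration cell E°cell = 0, since both electrodes use the same couple.
The compartment with the higher In^3+(aq) concentration (1.3 M) acts as the cathode; ions are reduced there and produced at the dilute (0.0024 M) anode.
With n = 3, Ecell = −(0.0592/3)·log([dilute]/[conc]) = −(0.0592/3)·log(0.0024/1.3) = +0.054 V.

0.054 V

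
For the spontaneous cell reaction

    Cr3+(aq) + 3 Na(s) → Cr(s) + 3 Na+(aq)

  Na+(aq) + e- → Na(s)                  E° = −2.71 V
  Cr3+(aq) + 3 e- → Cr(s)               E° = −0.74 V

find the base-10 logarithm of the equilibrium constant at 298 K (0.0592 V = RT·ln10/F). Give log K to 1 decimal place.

The Cr³⁺/Cr couple is reduced (cathode); E°cell = −0.74 − (−2.71) = +1.97 V with n = 3.
At equilibrium E = 0, so log K = nE°cell / 0.0592 = (3)(+1.97) / 0.0592 = 99.8.

log K = 99.8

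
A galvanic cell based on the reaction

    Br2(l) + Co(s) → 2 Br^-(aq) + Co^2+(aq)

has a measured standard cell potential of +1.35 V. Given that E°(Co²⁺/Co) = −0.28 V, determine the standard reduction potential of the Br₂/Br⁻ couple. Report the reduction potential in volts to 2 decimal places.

+1.07 V

In the reaction as written the Br₂/Br⁻ couple is reduced (cathode) and Co²⁺/Co is oxidized (anode), so E°cell = E°(Br₂/Br⁻) − E°(Co²⁺/Co).
E°(Br₂/Br⁻) = E°cell + E°(anode) = +1.35 + (−0.28) = +1.07 V.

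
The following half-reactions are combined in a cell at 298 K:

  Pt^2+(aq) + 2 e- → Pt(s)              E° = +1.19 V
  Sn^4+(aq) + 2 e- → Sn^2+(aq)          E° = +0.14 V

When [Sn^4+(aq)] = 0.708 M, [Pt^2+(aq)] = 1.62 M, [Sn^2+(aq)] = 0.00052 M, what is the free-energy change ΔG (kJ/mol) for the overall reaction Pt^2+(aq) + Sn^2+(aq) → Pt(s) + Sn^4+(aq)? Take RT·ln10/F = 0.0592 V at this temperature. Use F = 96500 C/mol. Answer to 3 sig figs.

−186 kJ/mol

E°cell = +1.19 − (+0.14) = +1.05 V; the balanced reaction transfers n = 2 electrons.
The reaction quotient is [Sn^4+(aq)] / ([Pt^2+(aq)]·[Sn^2+(aq)]) = 840; by Nernst, E = +1.05 − (0.0592/2)(2.925) = +0.9634 V.
Then ΔG = −nFE = −2 × 96500 × +0.9634 J/mol = −186 kJ/mol.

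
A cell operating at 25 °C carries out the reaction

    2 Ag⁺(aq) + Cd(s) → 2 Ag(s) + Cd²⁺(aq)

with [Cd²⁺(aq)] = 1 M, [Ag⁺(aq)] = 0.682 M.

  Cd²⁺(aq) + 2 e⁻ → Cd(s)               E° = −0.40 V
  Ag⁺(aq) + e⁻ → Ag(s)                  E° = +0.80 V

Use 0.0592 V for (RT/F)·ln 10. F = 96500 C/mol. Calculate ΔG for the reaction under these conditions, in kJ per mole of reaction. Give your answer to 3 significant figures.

With Ag⁺/Ag reduced at the cathode, E°cell = +0.80 − (−0.40) = +1.20 V and n = 2.
The reaction quotient is [Cd²⁺(aq)] / [Ag⁺(aq)]^2 = 2.15; by Nernst, E = +1.20 − (0.0592/2)(0.332) = +1.1902 V.
ΔG = −nFE = −(2)(96500)(+1.1902) J/mol = −230 kJ/mol.

−230 kJ/mol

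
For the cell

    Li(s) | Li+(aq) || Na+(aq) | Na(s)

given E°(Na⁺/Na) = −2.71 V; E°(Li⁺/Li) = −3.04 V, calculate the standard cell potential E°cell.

+0.33 V

By convention the left-hand electrode in cell notation is the anode (oxidation) and the right-hand electrode is the cathode (reduction).
E°cell = E°(right) − E°(left) = −2.71 − (−3.04) = +0.33 V.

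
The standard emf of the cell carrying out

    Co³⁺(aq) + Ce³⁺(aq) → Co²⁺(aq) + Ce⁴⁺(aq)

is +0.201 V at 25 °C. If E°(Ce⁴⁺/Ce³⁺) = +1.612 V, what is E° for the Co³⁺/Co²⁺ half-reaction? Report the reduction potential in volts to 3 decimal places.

In the reaction as written the Co³⁺/Co²⁺ couple is reduced (cathode) and Ce⁴⁺/Ce³⁺ is oxidized (anode), so E°cell = E°(Co³⁺/Co²⁺) − E°(Ce⁴⁺/Ce³⁺).
E°(Co³⁺/Co²⁺) = E°cell + E°(anode) = +0.201 + (+1.612) = +1.813 V.

+1.813 V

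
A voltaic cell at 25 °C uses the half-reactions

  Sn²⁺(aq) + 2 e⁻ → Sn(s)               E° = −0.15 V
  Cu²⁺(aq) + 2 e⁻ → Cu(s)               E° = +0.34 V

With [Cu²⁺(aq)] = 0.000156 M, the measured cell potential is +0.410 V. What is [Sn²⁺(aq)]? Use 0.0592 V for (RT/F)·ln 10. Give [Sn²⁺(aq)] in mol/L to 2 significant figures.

0.079 M

Cu²⁺/Cu is the cathode (higher E°); E°cell = +0.34 − (−0.15) = +0.49 V with n = 2.
Rearranging E = E° − (0.0592/n)·log Q gives log Q = 2(+0.49 − (+0.410))/0.0592 = 2.703.
Balancing electrons gives Cu²⁺(aq) + Sn(s) → Cu(s) + Sn²⁺(aq); thus Q = [Sn²⁺(aq)] / [Cu²⁺(aq)].
Substituting the known concentrations and solving, log [Sn²⁺(aq)] = −1.104 and [Sn²⁺(aq)] = 0.079 M.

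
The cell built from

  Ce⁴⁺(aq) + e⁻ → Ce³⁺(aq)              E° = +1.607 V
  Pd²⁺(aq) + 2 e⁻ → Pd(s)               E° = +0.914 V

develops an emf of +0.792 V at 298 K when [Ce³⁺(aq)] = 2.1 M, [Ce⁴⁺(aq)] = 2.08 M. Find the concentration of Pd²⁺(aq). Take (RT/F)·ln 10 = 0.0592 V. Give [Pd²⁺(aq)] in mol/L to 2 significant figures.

The Ce⁴⁺/Ce³⁺ couple has the larger reduction potential, so it is the cathode: E°cell = +1.607 − (+0.914) = +0.693 V and n = 2.
From the Nernst equation, log Q = n(E° − E)/0.0592 = 2·(+0.693 − (+0.792))/0.0592 = −3.345.
Balancing electrons gives 2 Ce⁴⁺(aq) + Pd(s) → 2 Ce³⁺(aq) + Pd²⁺(aq); thus Q = ([Ce³⁺(aq)]^2·[Pd²⁺(aq)]) / [Ce⁴⁺(aq)]^2.
Isolating [Pd²⁺(aq)] in Q = 10^{−3.345} yields log [Pd²⁺(aq)] = −3.353, i.e. 0.00044 M.

0.00044 M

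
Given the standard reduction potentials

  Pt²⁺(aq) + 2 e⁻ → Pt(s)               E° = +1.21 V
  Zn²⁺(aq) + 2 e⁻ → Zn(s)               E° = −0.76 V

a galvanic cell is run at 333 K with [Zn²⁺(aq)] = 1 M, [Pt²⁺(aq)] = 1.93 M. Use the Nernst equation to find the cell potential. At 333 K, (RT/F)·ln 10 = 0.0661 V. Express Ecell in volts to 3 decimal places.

Since E°(Pt²⁺/Pt) > E°(Zn²⁺/Zn), Pt²⁺/Pt serves as the cathode.
The standard potential is +1.21 − (−0.76) = +1.97 V and the balanced reaction transfers n = 2 electrons.
Balancing gives Pt²⁺(aq) + Zn(s) → Pt(s) + Zn²⁺(aq); hence Q = [Zn²⁺(aq)] / [Pt²⁺(aq)] = 0.518 (log Q = −0.286).
Applying E = E° − (RT ln10/nF)·log Q gives +1.97 − (0.0661/2)(−0.286) = +1.979 V.

+1.979 V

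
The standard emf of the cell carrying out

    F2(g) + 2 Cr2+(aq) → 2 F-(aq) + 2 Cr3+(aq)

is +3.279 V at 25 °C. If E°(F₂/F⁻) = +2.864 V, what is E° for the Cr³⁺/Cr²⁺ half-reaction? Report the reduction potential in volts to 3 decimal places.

In the reaction as written the F₂/F⁻ couple is reduced (cathode) and Cr³⁺/Cr²⁺ is oxidized (anode), so E°cell = E°(F₂/F⁻) − E°(Cr³⁺/Cr²⁺).
E°(Cr³⁺/Cr²⁺) = E°(cathode) − E°cell = +2.864 − (+3.279) = −0.415 V.

−0.415 V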